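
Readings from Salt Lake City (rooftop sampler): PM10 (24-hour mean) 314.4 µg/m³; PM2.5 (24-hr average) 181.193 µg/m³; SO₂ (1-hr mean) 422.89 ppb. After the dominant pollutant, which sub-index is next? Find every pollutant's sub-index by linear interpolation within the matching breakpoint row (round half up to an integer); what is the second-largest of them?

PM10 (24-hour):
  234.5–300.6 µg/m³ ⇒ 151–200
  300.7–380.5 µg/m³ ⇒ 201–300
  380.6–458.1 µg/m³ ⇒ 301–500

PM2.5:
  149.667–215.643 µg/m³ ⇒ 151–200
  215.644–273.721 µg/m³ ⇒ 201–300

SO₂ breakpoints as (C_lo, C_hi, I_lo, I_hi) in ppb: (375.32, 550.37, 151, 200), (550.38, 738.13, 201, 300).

174

PM10: row 300.7–380.5 (AQI 201–300). (300−201)·(314.4−300.7)/(380.5−300.7) + 201 = 99·13.7/79.8 + 201 ≈ 218.00 → 218.
PM2.5: 181.193 lies in 149.667–215.643, so I_lo=151, I_hi=200, C_lo=149.667, C_hi=215.643.
(200−151)/(215.643−149.667) × (181.193−149.667) + 151 = 49/65.976 × 31.526 + 151 ≈ 174.41 → 174.
SO₂: 422.89 ∈ [375.32, 550.37] ↔ index [151, 200].
151 + (422.89−375.32)·(200−151)/(550.37−375.32) = 151 + 47.57·49/175.05 ≈ 164.32, so AQI = 164.
Sub-indices: PM10→218, PM2.5→174, SO₂→164. Ranked high→low: 218, 174, 164. Second-highest sub-index = 174.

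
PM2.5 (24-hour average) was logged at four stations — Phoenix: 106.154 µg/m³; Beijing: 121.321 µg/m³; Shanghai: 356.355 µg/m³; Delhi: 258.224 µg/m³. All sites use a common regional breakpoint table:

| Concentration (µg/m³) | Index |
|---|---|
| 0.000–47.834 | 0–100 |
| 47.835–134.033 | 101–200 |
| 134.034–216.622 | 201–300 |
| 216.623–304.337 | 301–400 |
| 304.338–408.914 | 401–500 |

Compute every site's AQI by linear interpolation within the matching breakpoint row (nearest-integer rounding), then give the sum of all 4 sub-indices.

1151

Phoenix 106.154: bracket 47.835–134.033 → index 101–200; slope 99/86.198, offset 58.319.
AQI = 101 + 99/86.198·58.319 ≈ 167.98 ⇒ 168.
Beijing: 121.321 ∈ [47.835, 134.033] ↔ index [101, 200].
101 + (121.321−47.835)·(200−101)/(134.033−47.835) = 101 + 73.486·99/86.198 ≈ 185.40, so AQI = 185.
Shanghai: 356.355 lies in 304.338–408.914, so I_lo=401, I_hi=500, C_lo=304.338, C_hi=408.914.
(500−401)/(408.914−304.338) × (356.355−304.338) + 401 = 99/104.576 × 52.017 + 401 ≈ 450.24 → 450.
Delhi 258.224: bracket 216.623–304.337 → index 301–400; slope 99/87.714, offset 41.601.
AQI = 301 + 99/87.714·41.601 ≈ 347.95 ⇒ 348.
AQIs: Phoenix=168, Beijing=185, Shanghai=450, Delhi=348. Sum = 168 + 185 + 450 + 348 = 1151.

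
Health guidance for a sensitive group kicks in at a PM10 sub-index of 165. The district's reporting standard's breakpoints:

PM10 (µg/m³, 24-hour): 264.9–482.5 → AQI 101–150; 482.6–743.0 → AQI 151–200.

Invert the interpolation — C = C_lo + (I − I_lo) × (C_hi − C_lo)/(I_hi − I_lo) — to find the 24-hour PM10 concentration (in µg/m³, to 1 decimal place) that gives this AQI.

557.0

AQI 165 lies in the 151–200 band, which corresponds to 482.6–743.0 µg/m³.
C = 482.6 + (165−151)×(743.0−482.6)/(200−151) = 482.6 + 14×260.4/49 ≈ 557.000 µg/m³ → 557.0 µg/m³ to 1 dp.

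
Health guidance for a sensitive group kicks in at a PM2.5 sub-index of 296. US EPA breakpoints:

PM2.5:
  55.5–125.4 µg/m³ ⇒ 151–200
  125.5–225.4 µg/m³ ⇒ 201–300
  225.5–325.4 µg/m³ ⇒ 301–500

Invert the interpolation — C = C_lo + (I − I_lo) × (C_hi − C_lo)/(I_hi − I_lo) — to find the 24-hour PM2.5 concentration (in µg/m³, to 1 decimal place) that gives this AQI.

AQI 296 lies in the 201–300 band, which corresponds to 125.5–225.4 µg/m³.
C = 125.5 + (296−201)×(225.4−125.5)/(300−201) = 125.5 + 95×99.9/99 ≈ 221.364 µg/m³ → 221.4 µg/m³ to 1 dp.

221.4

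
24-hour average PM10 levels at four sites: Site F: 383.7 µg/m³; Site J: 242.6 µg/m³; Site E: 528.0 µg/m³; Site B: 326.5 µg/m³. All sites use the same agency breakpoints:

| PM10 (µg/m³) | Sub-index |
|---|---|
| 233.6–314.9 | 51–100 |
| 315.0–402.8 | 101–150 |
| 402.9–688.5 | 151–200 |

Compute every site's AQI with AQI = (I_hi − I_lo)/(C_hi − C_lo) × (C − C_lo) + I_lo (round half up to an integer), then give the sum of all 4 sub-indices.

Site F: row 315.0–402.8 (AQI 101–150). (150−101)·(383.7−315.0)/(402.8−315.0) + 101 = 49·68.7/87.8 + 101 ≈ 139.34 → 139.
Site J 242.6: bracket 233.6–314.9 → index 51–100; slope 49/81.3, offset 9.0.
AQI = 51 + 49/81.3·9.0 ≈ 56.42 ⇒ 56.
Site E: row 402.9–688.5 (AQI 151–200). (200−151)·(528.0−402.9)/(688.5−402.9) + 151 = 49·125.1/285.6 + 151 ≈ 172.46 → 172.
Site B 326.5: bracket 315.0–402.8 → index 101–150; slope 49/87.8, offset 11.5.
AQI = 101 + 49/87.8·11.5 ≈ 107.42 ⇒ 107.
AQIs: Site F=139, Site J=56, Site E=172, Site B=107. Sum = 139 + 56 + 172 + 107 = 474.

474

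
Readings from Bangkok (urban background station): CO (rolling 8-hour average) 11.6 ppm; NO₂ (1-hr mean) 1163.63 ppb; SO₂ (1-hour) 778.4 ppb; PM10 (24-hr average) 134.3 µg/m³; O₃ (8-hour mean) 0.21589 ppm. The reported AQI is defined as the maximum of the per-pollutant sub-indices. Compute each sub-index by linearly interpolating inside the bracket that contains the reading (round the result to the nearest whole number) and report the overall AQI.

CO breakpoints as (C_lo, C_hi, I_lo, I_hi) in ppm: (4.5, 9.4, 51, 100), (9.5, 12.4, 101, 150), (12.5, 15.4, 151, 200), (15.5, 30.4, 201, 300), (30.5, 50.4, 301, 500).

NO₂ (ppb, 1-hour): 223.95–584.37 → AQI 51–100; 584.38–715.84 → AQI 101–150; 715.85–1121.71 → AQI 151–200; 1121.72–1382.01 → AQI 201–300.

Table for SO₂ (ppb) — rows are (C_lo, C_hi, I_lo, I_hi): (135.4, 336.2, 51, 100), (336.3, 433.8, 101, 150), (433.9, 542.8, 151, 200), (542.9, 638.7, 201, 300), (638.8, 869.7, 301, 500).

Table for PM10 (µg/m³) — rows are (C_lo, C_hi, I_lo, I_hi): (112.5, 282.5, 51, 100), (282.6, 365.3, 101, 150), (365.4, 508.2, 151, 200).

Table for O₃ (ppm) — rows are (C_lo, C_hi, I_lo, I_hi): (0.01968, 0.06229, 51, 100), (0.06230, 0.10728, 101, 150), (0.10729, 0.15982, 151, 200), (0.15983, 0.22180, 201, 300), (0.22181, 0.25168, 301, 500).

CO 11.6: bracket 9.5–12.4 → index 101–150; slope 49/2.9, offset 2.1.
AQI = 101 + 49/2.9·2.1 ≈ 136.48 ⇒ 136.
NO₂: 1163.63 lies in 1121.72–1382.01, so I_lo=201, I_hi=300, C_lo=1121.72, C_hi=1382.01.
(300−201)/(1382.01−1121.72) × (1163.63−1121.72) + 201 = 99/260.29 × 41.91 + 201 ≈ 216.94 → 217.
SO₂ 778.4: bracket 638.8–869.7 → index 301–500; slope 199/230.9, offset 139.6.
AQI = 301 + 199/230.9·139.6 ≈ 421.31 ⇒ 421.
PM10 134.3: bracket 112.5–282.5 → index 51–100; slope 49/170.0, offset 21.8.
AQI = 51 + 49/170.0·21.8 ≈ 57.28 ⇒ 57.
O₃: 0.21589 lies in 0.15983–0.22180, so I_lo=201, I_hi=300, C_lo=0.15983, C_hi=0.22180.
(300−201)/(0.22180−0.15983) × (0.21589−0.15983) + 201 = 99/0.06197 × 0.05606 + 201 ≈ 290.56 → 291.
Sub-indices: CO→136, NO₂→217, SO₂→421, PM10→57, O₃→291. Overall AQI = max = 421; dominant pollutant is SO₂.

421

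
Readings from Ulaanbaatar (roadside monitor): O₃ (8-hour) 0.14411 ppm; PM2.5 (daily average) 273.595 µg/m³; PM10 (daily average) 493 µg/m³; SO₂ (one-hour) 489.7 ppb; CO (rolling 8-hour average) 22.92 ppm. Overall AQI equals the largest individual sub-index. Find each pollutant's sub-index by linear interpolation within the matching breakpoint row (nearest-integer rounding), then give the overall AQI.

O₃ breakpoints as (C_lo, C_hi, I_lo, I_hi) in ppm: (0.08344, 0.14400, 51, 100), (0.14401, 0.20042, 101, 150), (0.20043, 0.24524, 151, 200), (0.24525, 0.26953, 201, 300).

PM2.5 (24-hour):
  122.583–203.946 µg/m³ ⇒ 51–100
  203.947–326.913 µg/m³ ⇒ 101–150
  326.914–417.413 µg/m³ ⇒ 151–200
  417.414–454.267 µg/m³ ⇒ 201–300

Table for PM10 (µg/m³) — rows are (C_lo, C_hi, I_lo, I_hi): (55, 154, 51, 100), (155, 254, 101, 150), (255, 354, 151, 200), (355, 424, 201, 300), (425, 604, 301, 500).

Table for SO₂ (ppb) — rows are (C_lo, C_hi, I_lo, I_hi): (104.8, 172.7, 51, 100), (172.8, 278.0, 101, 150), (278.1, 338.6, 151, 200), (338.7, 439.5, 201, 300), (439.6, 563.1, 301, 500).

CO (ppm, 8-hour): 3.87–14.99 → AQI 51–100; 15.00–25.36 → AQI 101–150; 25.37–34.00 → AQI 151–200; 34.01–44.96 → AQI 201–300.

382

O₃: 0.14411 ∈ [0.14401, 0.20042] ↔ index [101, 150].
101 + (0.14411−0.14401)·(150−101)/(0.20042−0.14401) = 101 + 0.00010·49/0.05641 ≈ 101.09, so AQI = 101.
PM2.5: 273.595 lies in 203.947–326.913, so I_lo=101, I_hi=150, C_lo=203.947, C_hi=326.913.
(150−101)/(326.913−203.947) × (273.595−203.947) + 101 = 49/122.966 × 69.648 + 101 ≈ 128.75 → 129.
PM10 493: bracket 425–604 → index 301–500; slope 199/179, offset 68.
AQI = 301 + 199/179·68 ≈ 376.60 ⇒ 377.
SO₂: 489.7 ∈ [439.6, 563.1] ↔ index [301, 500].
301 + (489.7−439.6)·(500−301)/(563.1−439.6) = 301 + 50.1·199/123.5 ≈ 381.73, so AQI = 382.
CO: row 15.00–25.36 (AQI 101–150). (150−101)·(22.92−15.00)/(25.36−15.00) + 101 = 49·7.92/10.36 + 101 ≈ 138.46 → 138.
Sub-indices: O₃→101, PM2.5→129, PM10→377, SO₂→382, CO→138. Overall AQI = max = 382; dominant pollutant is SO₂.
AQI 382: Hazardous.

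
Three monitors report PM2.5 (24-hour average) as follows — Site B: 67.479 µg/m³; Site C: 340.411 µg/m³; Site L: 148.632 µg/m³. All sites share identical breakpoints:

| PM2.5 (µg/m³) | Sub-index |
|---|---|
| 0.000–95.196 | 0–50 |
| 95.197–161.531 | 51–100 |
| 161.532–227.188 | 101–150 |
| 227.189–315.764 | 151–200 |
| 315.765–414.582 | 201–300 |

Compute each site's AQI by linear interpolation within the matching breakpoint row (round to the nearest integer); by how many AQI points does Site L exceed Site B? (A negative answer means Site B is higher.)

Site B: 67.479 lies in 0.000–95.196, so I_lo=0, I_hi=50, C_lo=0.000, C_hi=95.196.
(50−0)/(95.196−0.000) × (67.479−0.000) + 0 = 50/95.196 × 67.479 + 0 ≈ 35.44 → 35.
Site C: row 315.765–414.582 (AQI 201–300). (300−201)·(340.411−315.765)/(414.582−315.765) + 201 = 99·24.646/98.817 + 201 ≈ 225.69 → 226.
Site L: row 95.197–161.531 (AQI 51–100). (100−51)·(148.632−95.197)/(161.531−95.197) + 51 = 49·53.435/66.334 + 51 ≈ 90.47 → 90.
AQIs: Site B=35, Site C=226, Site L=90. Site L (90) − Site B (35) = 55.

55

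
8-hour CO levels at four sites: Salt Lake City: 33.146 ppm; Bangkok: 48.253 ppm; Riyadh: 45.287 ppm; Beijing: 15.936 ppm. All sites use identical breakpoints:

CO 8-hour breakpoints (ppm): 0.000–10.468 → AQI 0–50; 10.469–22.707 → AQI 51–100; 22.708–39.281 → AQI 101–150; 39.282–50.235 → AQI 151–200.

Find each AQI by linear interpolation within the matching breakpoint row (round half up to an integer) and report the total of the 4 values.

Salt Lake City 33.146: bracket 22.708–39.281 → index 101–150; slope 49/16.573, offset 10.438.
AQI = 101 + 49/16.573·10.438 ≈ 131.86 ⇒ 132.
Bangkok: 48.253 lies in 39.282–50.235, so I_lo=151, I_hi=200, C_lo=39.282, C_hi=50.235.
(200−151)/(50.235−39.282) × (48.253−39.282) + 151 = 49/10.953 × 8.971 + 151 ≈ 191.13 → 191.
Riyadh: 45.287 ∈ [39.282, 50.235] ↔ index [151, 200].
151 + (45.287−39.282)·(200−151)/(50.235−39.282) = 151 + 6.005·49/10.953 ≈ 177.86, so AQI = 178.
Beijing: row 10.469–22.707 (AQI 51–100). (100−51)·(15.936−10.469)/(22.707−10.469) + 51 = 49·5.467/12.238 + 51 ≈ 72.89 → 73.
AQIs: Salt Lake City=132, Bangkok=191, Riyadh=178, Beijing=73. Sum = 132 + 191 + 178 + 73 = 574.

574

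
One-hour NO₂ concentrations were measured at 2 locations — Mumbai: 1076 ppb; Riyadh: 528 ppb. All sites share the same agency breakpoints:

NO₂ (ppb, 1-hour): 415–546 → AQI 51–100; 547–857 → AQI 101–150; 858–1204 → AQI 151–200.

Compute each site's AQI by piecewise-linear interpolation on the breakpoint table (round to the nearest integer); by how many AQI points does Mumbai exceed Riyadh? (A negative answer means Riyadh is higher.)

89

Mumbai 1076: bracket 858–1204 → index 151–200; slope 49/346, offset 218.
AQI = 151 + 49/346·218 ≈ 181.87 ⇒ 182.
Riyadh: 528 ∈ [415, 546] ↔ index [51, 100].
51 + (528−415)·(100−51)/(546−415) = 51 + 113·49/131 ≈ 93.27, so AQI = 93.
AQIs: Mumbai=182, Riyadh=93. Mumbai (182) − Riyadh (93) = 89.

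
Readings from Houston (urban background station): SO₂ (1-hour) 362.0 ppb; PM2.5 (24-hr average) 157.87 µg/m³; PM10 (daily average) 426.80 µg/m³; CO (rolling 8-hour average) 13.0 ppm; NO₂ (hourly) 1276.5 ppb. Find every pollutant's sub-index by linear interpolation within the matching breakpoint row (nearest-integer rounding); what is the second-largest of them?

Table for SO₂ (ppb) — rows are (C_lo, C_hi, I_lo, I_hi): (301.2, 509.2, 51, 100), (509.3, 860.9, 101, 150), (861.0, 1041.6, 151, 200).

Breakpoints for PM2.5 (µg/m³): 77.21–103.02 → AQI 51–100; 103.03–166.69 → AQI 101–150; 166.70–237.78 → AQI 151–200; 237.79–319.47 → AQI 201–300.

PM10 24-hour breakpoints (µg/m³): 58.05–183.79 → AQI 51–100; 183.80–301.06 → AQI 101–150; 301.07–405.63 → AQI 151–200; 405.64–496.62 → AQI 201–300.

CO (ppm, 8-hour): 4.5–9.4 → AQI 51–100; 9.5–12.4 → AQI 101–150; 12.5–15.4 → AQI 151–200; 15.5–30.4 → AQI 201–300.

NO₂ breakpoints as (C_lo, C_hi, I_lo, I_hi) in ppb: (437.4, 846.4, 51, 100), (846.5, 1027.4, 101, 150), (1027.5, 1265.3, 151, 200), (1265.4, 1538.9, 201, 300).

205

SO₂ 362.0: bracket 301.2–509.2 → index 51–100; slope 49/208.0, offset 60.8.
AQI = 51 + 49/208.0·60.8 ≈ 65.32 ⇒ 65.
PM2.5: 157.87 lies in 103.03–166.69, so I_lo=101, I_hi=150, C_lo=103.03, C_hi=166.69.
(150−101)/(166.69−103.03) × (157.87−103.03) + 101 = 49/63.66 × 54.84 + 101 ≈ 143.21 → 143.
PM10: 426.80 ∈ [405.64, 496.62] ↔ index [201, 300].
201 + (426.80−405.64)·(300−201)/(496.62−405.64) = 201 + 21.16·99/90.98 ≈ 224.03, so AQI = 224.
CO: 13.0 lies in 12.5–15.4, so I_lo=151, I_hi=200, C_lo=12.5, C_hi=15.4.
(200−151)/(15.4−12.5) × (13.0−12.5) + 151 = 49/2.9 × 0.5 + 151 ≈ 159.45 → 159.
NO₂: row 1265.4–1538.9 (AQI 201–300). (300−201)·(1276.5−1265.4)/(1538.9−1265.4) + 201 = 99·11.1/273.5 + 201 ≈ 205.02 → 205.
Sub-indices: SO₂→65, PM2.5→143, PM10→224, CO→159, NO₂→205. Ranked high→low: 224, 205, 159, 143, 65. Second-highest sub-index = 205.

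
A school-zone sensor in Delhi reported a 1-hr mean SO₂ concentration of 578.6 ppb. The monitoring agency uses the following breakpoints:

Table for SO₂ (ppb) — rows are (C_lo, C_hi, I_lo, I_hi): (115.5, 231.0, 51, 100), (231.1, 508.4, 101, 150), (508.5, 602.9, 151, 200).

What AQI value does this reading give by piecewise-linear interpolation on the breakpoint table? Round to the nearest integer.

SO₂: 578.6 lies in 508.5–602.9, so I_lo=151, I_hi=200, C_lo=508.5, C_hi=602.9.
(200−151)/(602.9−508.5) × (578.6−508.5) + 151 = 49/94.4 × 70.1 + 151 ≈ 187.39 → 187.
AQI 187 falls in the Unhealthy category.

187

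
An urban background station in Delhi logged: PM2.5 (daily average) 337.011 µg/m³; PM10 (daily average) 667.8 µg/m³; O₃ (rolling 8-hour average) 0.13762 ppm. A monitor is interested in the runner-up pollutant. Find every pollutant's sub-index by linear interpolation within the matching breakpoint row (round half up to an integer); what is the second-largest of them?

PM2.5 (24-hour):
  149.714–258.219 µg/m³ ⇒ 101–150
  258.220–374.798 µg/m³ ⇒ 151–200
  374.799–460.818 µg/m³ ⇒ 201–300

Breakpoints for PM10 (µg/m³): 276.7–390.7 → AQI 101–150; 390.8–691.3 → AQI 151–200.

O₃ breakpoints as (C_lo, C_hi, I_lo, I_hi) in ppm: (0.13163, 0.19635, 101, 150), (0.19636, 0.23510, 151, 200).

184

PM2.5: 337.011 ∈ [258.220, 374.798] ↔ index [151, 200].
151 + (337.011−258.220)·(200−151)/(374.798−258.220) = 151 + 78.791·49/116.578 ≈ 184.12, so AQI = 184.
PM10: 667.8 ∈ [390.8, 691.3] ↔ index [151, 200].
151 + (667.8−390.8)·(200−151)/(691.3−390.8) = 151 + 277.0·49/300.5 ≈ 196.17, so AQI = 196.
O₃ 0.13762: bracket 0.13163–0.19635 → index 101–150; slope 49/0.06472, offset 0.00599.
AQI = 101 + 49/0.06472·0.00599 ≈ 105.54 ⇒ 106.
Sub-indices: PM2.5→184, PM10→196, O₃→106. Ranked high→low: 196, 184, 106. Second-highest sub-index = 184.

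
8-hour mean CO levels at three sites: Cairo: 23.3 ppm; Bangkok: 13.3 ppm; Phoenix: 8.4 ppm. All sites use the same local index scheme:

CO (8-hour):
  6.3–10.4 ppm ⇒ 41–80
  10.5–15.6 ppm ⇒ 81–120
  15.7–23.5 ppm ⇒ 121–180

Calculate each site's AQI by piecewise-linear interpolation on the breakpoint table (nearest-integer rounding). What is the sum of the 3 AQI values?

341

Cairo 23.3: bracket 15.7–23.5 → index 121–180; slope 59/7.8, offset 7.6.
AQI = 121 + 59/7.8·7.6 ≈ 178.49 ⇒ 178.
Bangkok 13.3: bracket 10.5–15.6 → index 81–120; slope 39/5.1, offset 2.8.
AQI = 81 + 39/5.1·2.8 ≈ 102.41 ⇒ 102.
Phoenix: row 6.3–10.4 (AQI 41–80). (80−41)·(8.4−6.3)/(10.4−6.3) + 41 = 39·2.1/4.1 + 41 ≈ 60.98 → 61.
AQIs: Cairo=178, Bangkok=102, Phoenix=61. Sum = 178 + 102 + 61 = 341.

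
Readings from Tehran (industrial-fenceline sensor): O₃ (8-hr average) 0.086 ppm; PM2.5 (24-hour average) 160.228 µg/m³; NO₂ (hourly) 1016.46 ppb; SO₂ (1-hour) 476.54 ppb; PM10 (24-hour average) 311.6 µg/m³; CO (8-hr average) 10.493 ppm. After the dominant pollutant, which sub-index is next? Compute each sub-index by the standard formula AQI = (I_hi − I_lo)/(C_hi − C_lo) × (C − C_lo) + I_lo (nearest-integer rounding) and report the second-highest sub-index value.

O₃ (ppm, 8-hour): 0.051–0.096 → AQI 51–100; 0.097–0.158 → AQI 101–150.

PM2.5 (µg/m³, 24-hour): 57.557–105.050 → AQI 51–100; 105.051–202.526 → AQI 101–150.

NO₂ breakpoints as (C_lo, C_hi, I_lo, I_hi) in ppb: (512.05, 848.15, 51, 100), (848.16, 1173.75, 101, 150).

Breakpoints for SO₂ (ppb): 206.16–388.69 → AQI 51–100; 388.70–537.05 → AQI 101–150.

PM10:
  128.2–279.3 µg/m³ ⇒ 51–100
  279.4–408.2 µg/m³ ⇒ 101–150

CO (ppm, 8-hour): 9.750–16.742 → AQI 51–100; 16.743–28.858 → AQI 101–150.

129

O₃ 0.086: bracket 0.051–0.096 → index 51–100; slope 49/0.045, offset 0.035.
AQI = 51 + 49/0.045·0.035 ≈ 89.11 ⇒ 89.
PM2.5: row 105.051–202.526 (AQI 101–150). (150−101)·(160.228−105.051)/(202.526−105.051) + 101 = 49·55.177/97.475 + 101 ≈ 128.74 → 129.
NO₂: 1016.46 ∈ [848.16, 1173.75] ↔ index [101, 150].
101 + (1016.46−848.16)·(150−101)/(1173.75−848.16) = 101 + 168.30·49/325.59 ≈ 126.33, so AQI = 126.
SO₂ 476.54: bracket 388.70–537.05 → index 101–150; slope 49/148.35, offset 87.84.
AQI = 101 + 49/148.35·87.84 ≈ 130.01 ⇒ 130.
PM10: 311.6 lies in 279.4–408.2, so I_lo=101, I_hi=150, C_lo=279.4, C_hi=408.2.
(150−101)/(408.2−279.4) × (311.6−279.4) + 101 = 49/128.8 × 32.2 + 101 ≈ 113.25 → 113.
CO: row 9.750–16.742 (AQI 51–100). (100−51)·(10.493−9.750)/(16.742−9.750) + 51 = 49·0.743/6.992 + 51 ≈ 56.21 → 56.
Sub-indices: O₃→89, PM2.5→129, NO₂→126, SO₂→130, PM10→113, CO→56. Ranked high→low: 130, 129, 126, 113, 89, 56. Second-highest sub-index = 129.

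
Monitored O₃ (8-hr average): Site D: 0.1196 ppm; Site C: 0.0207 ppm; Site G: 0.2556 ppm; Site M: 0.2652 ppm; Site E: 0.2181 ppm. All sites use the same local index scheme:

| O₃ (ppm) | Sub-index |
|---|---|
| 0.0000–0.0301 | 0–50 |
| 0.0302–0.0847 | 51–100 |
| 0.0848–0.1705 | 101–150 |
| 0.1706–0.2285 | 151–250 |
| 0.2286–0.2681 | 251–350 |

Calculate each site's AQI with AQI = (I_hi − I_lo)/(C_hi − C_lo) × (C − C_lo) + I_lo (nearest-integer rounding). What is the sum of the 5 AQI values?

1049

Site D: 0.1196 lies in 0.0848–0.1705, so I_lo=101, I_hi=150, C_lo=0.0848, C_hi=0.1705.
(150−101)/(0.1705−0.0848) × (0.1196−0.0848) + 101 = 49/0.0857 × 0.0348 + 101 ≈ 120.90 → 121.
Site C 0.0207: bracket 0.0000–0.0301 → index 0–50; slope 50/0.0301, offset 0.0207.
AQI = 0 + 50/0.0301·0.0207 ≈ 34.39 ⇒ 34.
Site G: 0.2556 ∈ [0.2286, 0.2681] ↔ index [251, 350].
251 + (0.2556−0.2286)·(350−251)/(0.2681−0.2286) = 251 + 0.0270·99/0.0395 ≈ 318.67, so AQI = 319.
Site M: 0.2652 ∈ [0.2286, 0.2681] ↔ index [251, 350].
251 + (0.2652−0.2286)·(350−251)/(0.2681−0.2286) = 251 + 0.0366·99/0.0395 ≈ 342.73, so AQI = 343.
Site E: 0.2181 lies in 0.1706–0.2285, so I_lo=151, I_hi=250, C_lo=0.1706, C_hi=0.2285.
(250−151)/(0.2285−0.1706) × (0.2181−0.1706) + 151 = 99/0.0579 × 0.0475 + 151 ≈ 232.22 → 232.
AQIs: Site D=121, Site C=34, Site G=319, Site M=343, Site E=232. Sum = 121 + 34 + 319 + 343 + 232 = 1049.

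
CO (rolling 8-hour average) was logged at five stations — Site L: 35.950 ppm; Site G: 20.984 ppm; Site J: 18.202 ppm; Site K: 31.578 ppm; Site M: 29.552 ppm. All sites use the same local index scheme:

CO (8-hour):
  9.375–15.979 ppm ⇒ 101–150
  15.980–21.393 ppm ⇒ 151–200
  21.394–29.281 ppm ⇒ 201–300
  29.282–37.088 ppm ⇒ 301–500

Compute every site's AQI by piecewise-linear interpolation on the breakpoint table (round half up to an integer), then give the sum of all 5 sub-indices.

Site L 35.950: bracket 29.282–37.088 → index 301–500; slope 199/7.806, offset 6.668.
AQI = 301 + 199/7.806·6.668 ≈ 470.99 ⇒ 471.
Site G: row 15.980–21.393 (AQI 151–200). (200−151)·(20.984−15.980)/(21.393−15.980) + 151 = 49·5.004/5.413 + 151 ≈ 196.30 → 196.
Site J: row 15.980–21.393 (AQI 151–200). (200−151)·(18.202−15.980)/(21.393−15.980) + 151 = 49·2.222/5.413 + 151 ≈ 171.11 → 171.
Site K: 31.578 lies in 29.282–37.088, so I_lo=301, I_hi=500, C_lo=29.282, C_hi=37.088.
(500−301)/(37.088−29.282) × (31.578−29.282) + 301 = 199/7.806 × 2.296 + 301 ≈ 359.53 → 360.
Site M: row 29.282–37.088 (AQI 301–500). (500−301)·(29.552−29.282)/(37.088−29.282) + 301 = 199·0.270/7.806 + 301 ≈ 307.88 → 308.
AQIs: Site L=471, Site G=196, Site J=171, Site K=360, Site M=308. Sum = 471 + 196 + 171 + 360 + 308 = 1506.

1506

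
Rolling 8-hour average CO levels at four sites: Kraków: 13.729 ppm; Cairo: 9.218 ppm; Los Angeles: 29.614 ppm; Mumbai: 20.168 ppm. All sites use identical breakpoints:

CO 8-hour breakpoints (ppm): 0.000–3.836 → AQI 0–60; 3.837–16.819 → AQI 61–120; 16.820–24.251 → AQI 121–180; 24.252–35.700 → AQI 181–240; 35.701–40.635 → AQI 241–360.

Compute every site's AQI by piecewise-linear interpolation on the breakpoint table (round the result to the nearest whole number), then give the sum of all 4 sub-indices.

Kraków: row 3.837–16.819 (AQI 61–120). (120−61)·(13.729−3.837)/(16.819−3.837) + 61 = 59·9.892/12.982 + 61 ≈ 105.96 → 106.
Cairo: row 3.837–16.819 (AQI 61–120). (120−61)·(9.218−3.837)/(16.819−3.837) + 61 = 59·5.381/12.982 + 61 ≈ 85.46 → 85.
Los Angeles: row 24.252–35.700 (AQI 181–240). (240−181)·(29.614−24.252)/(35.700−24.252) + 181 = 59·5.362/11.448 + 181 ≈ 208.63 → 209.
Mumbai: 20.168 ∈ [16.820, 24.251] ↔ index [121, 180].
121 + (20.168−16.820)·(180−121)/(24.251−16.820) = 121 + 3.348·59/7.431 ≈ 147.58, so AQI = 148.
AQIs: Kraków=106, Cairo=85, Los Angeles=209, Mumbai=148. Sum = 106 + 85 + 209 + 148 = 548.

548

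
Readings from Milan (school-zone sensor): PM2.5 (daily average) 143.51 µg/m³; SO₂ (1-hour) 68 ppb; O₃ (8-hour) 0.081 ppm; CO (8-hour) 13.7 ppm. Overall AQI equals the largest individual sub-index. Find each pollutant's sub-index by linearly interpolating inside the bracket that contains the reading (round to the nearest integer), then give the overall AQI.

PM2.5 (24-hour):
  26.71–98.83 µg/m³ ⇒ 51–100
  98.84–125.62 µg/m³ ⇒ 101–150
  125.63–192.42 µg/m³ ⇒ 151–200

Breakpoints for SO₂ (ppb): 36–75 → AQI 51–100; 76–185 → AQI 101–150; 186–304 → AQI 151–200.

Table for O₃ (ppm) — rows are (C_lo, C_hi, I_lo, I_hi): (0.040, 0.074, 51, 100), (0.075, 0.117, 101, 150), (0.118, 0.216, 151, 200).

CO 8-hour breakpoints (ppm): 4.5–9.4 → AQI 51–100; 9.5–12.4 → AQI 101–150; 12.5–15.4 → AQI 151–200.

PM2.5 143.51: bracket 125.63–192.42 → index 151–200; slope 49/66.79, offset 17.88.
AQI = 151 + 49/66.79·17.88 ≈ 164.12 ⇒ 164.
SO₂: 68 lies in 36–75, so I_lo=51, I_hi=100, C_lo=36, C_hi=75.
(100−51)/(75−36) × (68−36) + 51 = 49/39 × 32 + 51 ≈ 91.21 → 91.
O₃: row 0.075–0.117 (AQI 101–150). (150−101)·(0.081−0.075)/(0.117−0.075) + 101 = 49·0.006/0.042 + 101 ≈ 108.00 → 108.
CO: 13.7 ∈ [12.5, 15.4] ↔ index [151, 200].
151 + (13.7−12.5)·(200−151)/(15.4−12.5) = 151 + 1.2·49/2.9 ≈ 171.28, so AQI = 171.
Sub-indices: PM2.5→164, SO₂→91, O₃→108, CO→171. Overall AQI = max = 171; dominant pollutant is CO.

171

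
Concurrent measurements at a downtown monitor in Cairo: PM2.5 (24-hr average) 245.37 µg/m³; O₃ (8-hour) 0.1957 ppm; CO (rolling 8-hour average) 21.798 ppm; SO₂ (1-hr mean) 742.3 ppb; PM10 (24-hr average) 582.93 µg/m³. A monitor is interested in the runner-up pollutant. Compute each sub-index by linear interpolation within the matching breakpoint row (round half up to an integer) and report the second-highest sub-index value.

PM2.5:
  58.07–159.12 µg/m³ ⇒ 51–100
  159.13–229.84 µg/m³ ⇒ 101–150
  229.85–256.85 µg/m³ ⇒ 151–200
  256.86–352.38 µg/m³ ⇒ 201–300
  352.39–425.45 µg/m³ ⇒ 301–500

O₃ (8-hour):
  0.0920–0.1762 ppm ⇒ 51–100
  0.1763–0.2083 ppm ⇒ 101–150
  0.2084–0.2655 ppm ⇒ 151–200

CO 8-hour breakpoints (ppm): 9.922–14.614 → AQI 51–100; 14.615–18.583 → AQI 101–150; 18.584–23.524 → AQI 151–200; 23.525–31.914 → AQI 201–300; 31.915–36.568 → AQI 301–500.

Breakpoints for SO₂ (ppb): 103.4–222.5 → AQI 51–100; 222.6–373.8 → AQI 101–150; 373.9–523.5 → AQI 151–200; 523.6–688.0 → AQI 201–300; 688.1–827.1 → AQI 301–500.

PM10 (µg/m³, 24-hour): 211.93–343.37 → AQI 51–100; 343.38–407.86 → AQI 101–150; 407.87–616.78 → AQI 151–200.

PM2.5: 245.37 ∈ [229.85, 256.85] ↔ index [151, 200].
151 + (245.37−229.85)·(200−151)/(256.85−229.85) = 151 + 15.52·49/27.00 ≈ 179.17, so AQI = 179.
O₃: row 0.1763–0.2083 (AQI 101–150). (150−101)·(0.1957−0.1763)/(0.2083−0.1763) + 101 = 49·0.0194/0.0320 + 101 ≈ 130.71 → 131.
CO: 21.798 ∈ [18.584, 23.524] ↔ index [151, 200].
151 + (21.798−18.584)·(200−151)/(23.524−18.584) = 151 + 3.214·49/4.940 ≈ 182.88, so AQI = 183.
SO₂: row 688.1–827.1 (AQI 301–500). (500−301)·(742.3−688.1)/(827.1−688.1) + 301 = 199·54.2/139.0 + 301 ≈ 378.60 → 379.
PM10 582.93: bracket 407.87–616.78 → index 151–200; slope 49/208.91, offset 175.06.
AQI = 151 + 49/208.91·175.06 ≈ 192.06 ⇒ 192.
Sub-indices: PM2.5→179, O₃→131, CO→183, SO₂→379, PM10→192. Ranked high→low: 379, 192, 183, 179, 131. Second-highest sub-index = 192.

192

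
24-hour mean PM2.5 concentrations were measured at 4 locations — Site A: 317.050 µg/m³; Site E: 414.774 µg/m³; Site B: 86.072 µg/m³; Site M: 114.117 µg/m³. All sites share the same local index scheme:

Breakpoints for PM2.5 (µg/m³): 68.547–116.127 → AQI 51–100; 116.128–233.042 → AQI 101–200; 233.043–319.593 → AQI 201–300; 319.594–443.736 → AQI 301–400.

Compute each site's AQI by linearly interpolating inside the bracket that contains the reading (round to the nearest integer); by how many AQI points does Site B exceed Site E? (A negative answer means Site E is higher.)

-308

Site A: 317.050 lies in 233.043–319.593, so I_lo=201, I_hi=300, C_lo=233.043, C_hi=319.593.
(300−201)/(319.593−233.043) × (317.050−233.043) + 201 = 99/86.550 × 84.007 + 201 ≈ 297.09 → 297.
Site E: 414.774 lies in 319.594–443.736, so I_lo=301, I_hi=400, C_lo=319.594, C_hi=443.736.
(400−301)/(443.736−319.594) × (414.774−319.594) + 301 = 99/124.142 × 95.180 + 301 ≈ 376.90 → 377.
Site B 86.072: bracket 68.547–116.127 → index 51–100; slope 49/47.580, offset 17.525.
AQI = 51 + 49/47.580·17.525 ≈ 69.05 ⇒ 69.
Site M 114.117: bracket 68.547–116.127 → index 51–100; slope 49/47.580, offset 45.570.
AQI = 51 + 49/47.580·45.570 ≈ 97.93 ⇒ 98.
AQIs: Site A=297, Site E=377, Site B=69, Site M=98. Site B (69) − Site E (377) = -308.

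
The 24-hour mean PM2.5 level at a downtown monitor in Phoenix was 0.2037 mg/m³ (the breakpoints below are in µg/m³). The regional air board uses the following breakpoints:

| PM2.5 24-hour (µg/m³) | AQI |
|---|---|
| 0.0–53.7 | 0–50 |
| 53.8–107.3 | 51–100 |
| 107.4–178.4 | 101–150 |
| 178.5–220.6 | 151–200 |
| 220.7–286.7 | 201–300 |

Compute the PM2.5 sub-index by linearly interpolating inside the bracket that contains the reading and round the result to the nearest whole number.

180

Convert: 0.2037 mg/m³ = 203.7 µg/m³.
PM2.5: 203.7 ∈ [178.5, 220.6] ↔ index [151, 200].
151 + (203.7−178.5)·(200−151)/(220.6−178.5) = 151 + 25.2·49/42.1 ≈ 180.33, so AQI = 180.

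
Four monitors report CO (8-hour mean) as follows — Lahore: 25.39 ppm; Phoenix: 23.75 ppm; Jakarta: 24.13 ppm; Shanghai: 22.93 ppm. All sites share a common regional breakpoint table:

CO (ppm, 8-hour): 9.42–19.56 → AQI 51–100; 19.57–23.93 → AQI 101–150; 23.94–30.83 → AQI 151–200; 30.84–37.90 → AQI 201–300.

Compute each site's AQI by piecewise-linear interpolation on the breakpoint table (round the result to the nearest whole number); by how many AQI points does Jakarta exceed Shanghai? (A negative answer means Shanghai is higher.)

13

Lahore: row 23.94–30.83 (AQI 151–200). (200−151)·(25.39−23.94)/(30.83−23.94) + 151 = 49·1.45/6.89 + 151 ≈ 161.31 → 161.
Phoenix: 23.75 lies in 19.57–23.93, so I_lo=101, I_hi=150, C_lo=19.57, C_hi=23.93.
(150−101)/(23.93−19.57) × (23.75−19.57) + 101 = 49/4.36 × 4.18 + 101 ≈ 147.98 → 148.
Jakarta 24.13: bracket 23.94–30.83 → index 151–200; slope 49/6.89, offset 0.19.
AQI = 151 + 49/6.89·0.19 ≈ 152.35 ⇒ 152.
Shanghai: row 19.57–23.93 (AQI 101–150). (150−101)·(22.93−19.57)/(23.93−19.57) + 101 = 49·3.36/4.36 + 101 ≈ 138.76 → 139.
AQIs: Lahore=161, Phoenix=148, Jakarta=152, Shanghai=139. Jakarta (152) − Shanghai (139) = 13.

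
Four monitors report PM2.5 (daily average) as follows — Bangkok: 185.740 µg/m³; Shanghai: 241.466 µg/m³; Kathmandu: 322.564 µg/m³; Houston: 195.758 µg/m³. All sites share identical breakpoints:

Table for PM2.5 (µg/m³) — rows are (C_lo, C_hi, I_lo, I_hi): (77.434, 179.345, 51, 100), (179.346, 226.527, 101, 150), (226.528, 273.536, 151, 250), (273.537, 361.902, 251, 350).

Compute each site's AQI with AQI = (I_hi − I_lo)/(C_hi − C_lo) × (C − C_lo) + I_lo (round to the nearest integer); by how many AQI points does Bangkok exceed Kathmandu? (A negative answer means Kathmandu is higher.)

-198

Bangkok: 185.740 lies in 179.346–226.527, so I_lo=101, I_hi=150, C_lo=179.346, C_hi=226.527.
(150−101)/(226.527−179.346) × (185.740−179.346) + 101 = 49/47.181 × 6.394 + 101 ≈ 107.64 → 108.
Shanghai: 241.466 ∈ [226.528, 273.536] ↔ index [151, 250].
151 + (241.466−226.528)·(250−151)/(273.536−226.528) = 151 + 14.938·99/47.008 ≈ 182.46, so AQI = 182.
Kathmandu: row 273.537–361.902 (AQI 251–350). (350−251)·(322.564−273.537)/(361.902−273.537) + 251 = 99·49.027/88.365 + 251 ≈ 305.93 → 306.
Houston: row 179.346–226.527 (AQI 101–150). (150−101)·(195.758−179.346)/(226.527−179.346) + 101 = 49·16.412/47.181 + 101 ≈ 118.04 → 118.
AQIs: Bangkok=108, Shanghai=182, Kathmandu=306, Houston=118. Bangkok (108) − Kathmandu (306) = -198.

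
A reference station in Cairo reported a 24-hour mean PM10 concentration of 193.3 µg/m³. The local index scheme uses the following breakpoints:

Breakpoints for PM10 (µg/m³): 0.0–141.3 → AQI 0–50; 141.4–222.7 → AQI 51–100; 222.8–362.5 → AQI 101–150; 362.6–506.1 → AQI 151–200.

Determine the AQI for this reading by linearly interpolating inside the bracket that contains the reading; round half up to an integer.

82

PM10: 193.3 lies in 141.4–222.7, so I_lo=51, I_hi=100, C_lo=141.4, C_hi=222.7.
(100−51)/(222.7−141.4) × (193.3−141.4) + 51 = 49/81.3 × 51.9 + 51 ≈ 82.28 → 82.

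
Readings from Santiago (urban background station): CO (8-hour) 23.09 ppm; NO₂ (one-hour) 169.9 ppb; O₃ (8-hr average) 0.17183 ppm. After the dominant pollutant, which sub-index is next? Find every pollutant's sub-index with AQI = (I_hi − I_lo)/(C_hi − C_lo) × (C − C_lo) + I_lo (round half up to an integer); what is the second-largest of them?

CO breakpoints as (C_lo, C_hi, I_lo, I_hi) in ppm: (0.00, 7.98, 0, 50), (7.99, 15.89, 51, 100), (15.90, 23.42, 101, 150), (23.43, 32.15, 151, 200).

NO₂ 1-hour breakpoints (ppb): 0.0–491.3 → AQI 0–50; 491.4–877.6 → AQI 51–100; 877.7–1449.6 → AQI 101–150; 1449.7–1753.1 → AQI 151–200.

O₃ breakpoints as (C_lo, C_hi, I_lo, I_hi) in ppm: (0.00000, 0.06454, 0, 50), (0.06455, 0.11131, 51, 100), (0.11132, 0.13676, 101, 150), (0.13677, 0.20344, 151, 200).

CO: 23.09 lies in 15.90–23.42, so I_lo=101, I_hi=150, C_lo=15.90, C_hi=23.42.
(150−101)/(23.42−15.90) × (23.09−15.90) + 101 = 49/7.52 × 7.19 + 101 ≈ 147.85 → 148.
NO₂: 169.9 lies in 0.0–491.3, so I_lo=0, I_hi=50, C_lo=0.0, C_hi=491.3.
(50−0)/(491.3−0.0) × (169.9−0.0) + 0 = 50/491.3 × 169.9 + 0 ≈ 17.29 → 17.
O₃: 0.17183 lies in 0.13677–0.20344, so I_lo=151, I_hi=200, C_lo=0.13677, C_hi=0.20344.
(200−151)/(0.20344−0.13677) × (0.17183−0.13677) + 151 = 49/0.06667 × 0.03506 + 151 ≈ 176.77 → 177.
Sub-indices: CO→148, NO₂→17, O₃→177. Ranked high→low: 177, 148, 17. Second-highest sub-index = 148.

148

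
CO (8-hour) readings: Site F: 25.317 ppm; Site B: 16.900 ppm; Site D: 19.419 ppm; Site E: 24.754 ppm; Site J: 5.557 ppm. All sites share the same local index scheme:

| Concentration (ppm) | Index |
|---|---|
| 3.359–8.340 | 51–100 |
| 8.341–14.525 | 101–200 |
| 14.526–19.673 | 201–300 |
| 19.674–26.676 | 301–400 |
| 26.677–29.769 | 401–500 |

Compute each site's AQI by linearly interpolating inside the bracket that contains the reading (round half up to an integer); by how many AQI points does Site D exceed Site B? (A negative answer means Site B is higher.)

Site F: 25.317 ∈ [19.674, 26.676] ↔ index [301, 400].
301 + (25.317−19.674)·(400−301)/(26.676−19.674) = 301 + 5.643·99/7.002 ≈ 380.79, so AQI = 381.
Site B: row 14.526–19.673 (AQI 201–300). (300−201)·(16.900−14.526)/(19.673−14.526) + 201 = 99·2.374/5.147 + 201 ≈ 246.66 → 247.
Site D: row 14.526–19.673 (AQI 201–300). (300−201)·(19.419−14.526)/(19.673−14.526) + 201 = 99·4.893/5.147 + 201 ≈ 295.11 → 295.
Site E: row 19.674–26.676 (AQI 301–400). (400−301)·(24.754−19.674)/(26.676−19.674) + 301 = 99·5.080/7.002 + 301 ≈ 372.83 → 373.
Site J: 5.557 lies in 3.359–8.340, so I_lo=51, I_hi=100, C_lo=3.359, C_hi=8.340.
(100−51)/(8.340−3.359) × (5.557−3.359) + 51 = 49/4.981 × 2.198 + 51 ≈ 72.62 → 73.
AQIs: Site F=381, Site B=247, Site D=295, Site E=373, Site J=73. Site D (295) − Site B (247) = 48.

48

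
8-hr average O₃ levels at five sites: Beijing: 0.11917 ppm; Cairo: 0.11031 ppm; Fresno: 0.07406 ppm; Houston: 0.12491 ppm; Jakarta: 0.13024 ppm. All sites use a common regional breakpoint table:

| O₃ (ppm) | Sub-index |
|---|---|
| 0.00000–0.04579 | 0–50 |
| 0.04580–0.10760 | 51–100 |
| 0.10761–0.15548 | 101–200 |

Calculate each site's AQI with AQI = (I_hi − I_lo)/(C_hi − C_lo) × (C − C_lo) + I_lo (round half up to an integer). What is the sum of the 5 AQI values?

590

Beijing 0.11917: bracket 0.10761–0.15548 → index 101–200; slope 99/0.04787, offset 0.01156.
AQI = 101 + 99/0.04787·0.01156 ≈ 124.91 ⇒ 125.
Cairo 0.11031: bracket 0.10761–0.15548 → index 101–200; slope 99/0.04787, offset 0.00270.
AQI = 101 + 99/0.04787·0.00270 ≈ 106.58 ⇒ 107.
Fresno 0.07406: bracket 0.04580–0.10760 → index 51–100; slope 49/0.06180, offset 0.02826.
AQI = 51 + 49/0.06180·0.02826 ≈ 73.41 ⇒ 73.
Houston: 0.12491 ∈ [0.10761, 0.15548] ↔ index [101, 200].
101 + (0.12491−0.10761)·(200−101)/(0.15548−0.10761) = 101 + 0.01730·99/0.04787 ≈ 136.78, so AQI = 137.
Jakarta 0.13024: bracket 0.10761–0.15548 → index 101–200; slope 99/0.04787, offset 0.02263.
AQI = 101 + 99/0.04787·0.02263 ≈ 147.80 ⇒ 148.
AQIs: Beijing=125, Cairo=107, Fresno=73, Houston=137, Jakarta=148. Sum = 125 + 107 + 73 + 137 + 148 = 590.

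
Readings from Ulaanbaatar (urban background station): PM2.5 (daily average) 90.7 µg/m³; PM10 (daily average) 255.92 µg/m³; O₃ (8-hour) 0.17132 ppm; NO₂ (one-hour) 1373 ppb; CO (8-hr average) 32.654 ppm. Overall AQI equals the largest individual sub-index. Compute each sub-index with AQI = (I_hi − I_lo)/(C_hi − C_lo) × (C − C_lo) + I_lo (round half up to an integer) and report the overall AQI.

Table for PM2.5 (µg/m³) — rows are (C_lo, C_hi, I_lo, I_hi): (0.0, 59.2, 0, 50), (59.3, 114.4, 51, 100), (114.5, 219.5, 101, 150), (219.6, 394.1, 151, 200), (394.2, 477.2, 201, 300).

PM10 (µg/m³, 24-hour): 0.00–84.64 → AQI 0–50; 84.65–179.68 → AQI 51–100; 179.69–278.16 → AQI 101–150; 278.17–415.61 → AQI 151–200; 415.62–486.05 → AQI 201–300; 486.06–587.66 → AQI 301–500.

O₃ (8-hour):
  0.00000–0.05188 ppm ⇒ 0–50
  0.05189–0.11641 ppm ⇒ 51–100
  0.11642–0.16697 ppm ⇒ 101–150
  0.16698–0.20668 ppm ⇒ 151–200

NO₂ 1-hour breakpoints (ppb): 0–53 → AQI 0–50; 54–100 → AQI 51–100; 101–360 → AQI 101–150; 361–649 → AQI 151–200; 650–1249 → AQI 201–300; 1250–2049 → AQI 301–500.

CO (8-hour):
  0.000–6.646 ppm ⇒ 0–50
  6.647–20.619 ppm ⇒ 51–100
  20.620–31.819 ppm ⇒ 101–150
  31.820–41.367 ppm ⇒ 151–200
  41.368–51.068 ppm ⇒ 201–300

332

PM2.5 90.7: bracket 59.3–114.4 → index 51–100; slope 49/55.1, offset 31.4.
AQI = 51 + 49/55.1·31.4 ≈ 78.92 ⇒ 79.
PM10: 255.92 lies in 179.69–278.16, so I_lo=101, I_hi=150, C_lo=179.69, C_hi=278.16.
(150−101)/(278.16−179.69) × (255.92−179.69) + 101 = 49/98.47 × 76.23 + 101 ≈ 138.93 → 139.
O₃: 0.17132 ∈ [0.16698, 0.20668] ↔ index [151, 200].
151 + (0.17132−0.16698)·(200−151)/(0.20668−0.16698) = 151 + 0.00434·49/0.03970 ≈ 156.36, so AQI = 156.
NO₂: row 1250–2049 (AQI 301–500). (500−301)·(1373−1250)/(2049−1250) + 301 = 199·123/799 + 301 ≈ 331.63 → 332.
CO: 32.654 ∈ [31.820, 41.367] ↔ index [151, 200].
151 + (32.654−31.820)·(200−151)/(41.367−31.820) = 151 + 0.834·49/9.547 ≈ 155.28, so AQI = 155.
Sub-indices: PM2.5→79, PM10→139, O₃→156, NO₂→332, CO→155. Overall AQI = max = 332; dominant pollutant is NO₂.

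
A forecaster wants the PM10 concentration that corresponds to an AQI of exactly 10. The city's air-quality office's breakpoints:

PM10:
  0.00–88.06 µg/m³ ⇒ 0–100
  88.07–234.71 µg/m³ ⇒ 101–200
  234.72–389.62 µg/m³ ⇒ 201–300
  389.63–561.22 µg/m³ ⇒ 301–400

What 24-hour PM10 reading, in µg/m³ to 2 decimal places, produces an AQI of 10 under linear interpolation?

AQI 10 lies in the 0–100 band, which corresponds to 0.00–88.06 µg/m³.
C = 0.00 + (10−0)×(88.06−0.00)/(100−0) = 0.00 + 10×88.06/100 ≈ 8.8060 µg/m³ → 8.81 µg/m³ to 2 dp.

8.81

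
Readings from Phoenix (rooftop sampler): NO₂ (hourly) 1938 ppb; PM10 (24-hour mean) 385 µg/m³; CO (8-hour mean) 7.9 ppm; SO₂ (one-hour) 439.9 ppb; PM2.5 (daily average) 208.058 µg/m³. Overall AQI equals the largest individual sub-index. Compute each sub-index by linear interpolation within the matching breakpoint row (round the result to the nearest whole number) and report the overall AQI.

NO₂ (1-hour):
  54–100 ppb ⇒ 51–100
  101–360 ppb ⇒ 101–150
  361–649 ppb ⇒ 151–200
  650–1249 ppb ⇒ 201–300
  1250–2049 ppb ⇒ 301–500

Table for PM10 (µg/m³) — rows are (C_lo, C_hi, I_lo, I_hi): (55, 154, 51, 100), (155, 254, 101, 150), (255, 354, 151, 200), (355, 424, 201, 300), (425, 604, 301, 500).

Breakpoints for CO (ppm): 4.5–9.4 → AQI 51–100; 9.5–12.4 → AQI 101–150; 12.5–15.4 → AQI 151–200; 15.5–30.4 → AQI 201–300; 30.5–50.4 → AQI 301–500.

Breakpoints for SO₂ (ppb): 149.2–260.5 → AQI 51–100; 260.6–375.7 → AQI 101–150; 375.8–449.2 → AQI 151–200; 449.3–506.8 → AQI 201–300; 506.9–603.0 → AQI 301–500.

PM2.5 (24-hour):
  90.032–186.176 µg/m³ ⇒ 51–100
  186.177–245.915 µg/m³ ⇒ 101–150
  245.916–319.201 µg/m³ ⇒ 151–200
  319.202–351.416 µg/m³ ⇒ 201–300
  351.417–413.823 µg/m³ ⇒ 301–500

NO₂: 1938 lies in 1250–2049, so I_lo=301, I_hi=500, C_lo=1250, C_hi=2049.
(500−301)/(2049−1250) × (1938−1250) + 301 = 199/799 × 688 + 301 ≈ 472.35 → 472.
PM10 385: bracket 355–424 → index 201–300; slope 99/69, offset 30.
AQI = 201 + 99/69·30 ≈ 244.04 ⇒ 244.
CO: 7.9 ∈ [4.5, 9.4] ↔ index [51, 100].
51 + (7.9−4.5)·(100−51)/(9.4−4.5) = 51 + 3.4·49/4.9 ≈ 85.00, so AQI = 85.
SO₂: row 375.8–449.2 (AQI 151–200). (200−151)·(439.9−375.8)/(449.2−375.8) + 151 = 49·64.1/73.4 + 151 ≈ 193.79 → 194.
PM2.5: row 186.177–245.915 (AQI 101–150). (150−101)·(208.058−186.177)/(245.915−186.177) + 101 = 49·21.881/59.738 + 101 ≈ 118.95 → 119.
Sub-indices: NO₂→472, PM10→244, CO→85, SO₂→194, PM2.5→119. Overall AQI = max = 472; dominant pollutant is NO₂.

472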